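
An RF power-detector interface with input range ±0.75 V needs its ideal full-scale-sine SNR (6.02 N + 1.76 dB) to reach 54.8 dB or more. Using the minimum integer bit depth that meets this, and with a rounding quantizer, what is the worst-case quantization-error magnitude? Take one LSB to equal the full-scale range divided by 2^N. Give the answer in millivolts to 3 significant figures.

The full-scale span is 0.75 − (-0.75) = 1.5 V.
Required N = ⌈(54.8 − 1.76)/6.02⌉ = ⌈8.811⌉ = 9.
LSB = 1.5 V / 2^9 = 2.9297 mV.
|e|_max = LSB/2 = 1.46 mV.

1.46 mV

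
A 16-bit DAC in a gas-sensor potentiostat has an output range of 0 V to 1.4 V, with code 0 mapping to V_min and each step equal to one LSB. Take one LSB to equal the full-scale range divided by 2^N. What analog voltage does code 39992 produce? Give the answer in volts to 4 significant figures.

Full-scale range = 1.4 V. LSB = 1.4 V / 2^16.
Output = V_min + (39992/65536) × range = 0 + 0.610229 × 1.4 V
      = 0 + 0.854321 = 0.854321 V.

0.8543 V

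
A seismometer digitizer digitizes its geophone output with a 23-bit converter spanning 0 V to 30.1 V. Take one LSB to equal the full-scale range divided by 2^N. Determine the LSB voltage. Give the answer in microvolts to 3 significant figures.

3.59 µV

V_FS = 30.1 V.
Number of codes = 2^23 = 8388608.
One LSB is 30.1 V / 8388608 = 3.59 µV.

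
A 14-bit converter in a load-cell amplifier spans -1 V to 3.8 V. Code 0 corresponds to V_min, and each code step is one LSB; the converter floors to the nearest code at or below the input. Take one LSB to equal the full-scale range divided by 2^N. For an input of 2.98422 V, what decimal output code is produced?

13599

The full-scale span is 3.8 − (-1) = 4.8 V. LSB = 4.8 V / 2^14 ≈ 293.0 µV.
(V_in − V_min) × 2^14/range = (2.98422 − (-1)) × 16384/4.8 = 13599.471.
Floor → code = 13599.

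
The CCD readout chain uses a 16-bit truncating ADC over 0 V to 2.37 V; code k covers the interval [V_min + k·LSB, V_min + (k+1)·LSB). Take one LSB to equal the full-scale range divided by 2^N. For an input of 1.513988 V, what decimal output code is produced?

V_FS = 2.37 V. LSB = 2.37 V / 2^16 ≈ 36.16 µV.
(V_in − V_min) × 2^16/range = (1.513988 − (0)) × 65536/2.37 = 41865.282.
Floor → code = 41865.

41865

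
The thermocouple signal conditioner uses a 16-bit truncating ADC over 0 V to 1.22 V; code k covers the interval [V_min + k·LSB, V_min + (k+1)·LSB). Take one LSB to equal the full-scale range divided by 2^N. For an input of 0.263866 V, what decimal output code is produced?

V_FS = 1.22 V. LSB = 1.22 V / 2^16 ≈ 18.62 µV.
(V_in − V_min) × 2^16/range = (0.263866 − (0)) × 65536/1.22 = 14174.362.
Floor → code = 14174.

14174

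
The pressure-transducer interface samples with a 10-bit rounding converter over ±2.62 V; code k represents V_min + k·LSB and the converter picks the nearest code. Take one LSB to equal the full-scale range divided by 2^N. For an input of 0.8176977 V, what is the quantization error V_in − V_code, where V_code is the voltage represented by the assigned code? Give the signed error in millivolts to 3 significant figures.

Range = 2.62 − (-2.62) = 5.24 V. LSB = 5.24 V / 2^10 ≈ 5.117 mV.
(0.8176977 − (-2.62)) / LSB = 3.4376977 × 1024/5.24 = 671.7944. Nearest integer: k = 672.
V_code = -2.62 + (672/1024) × 5.24 = 0.8187500000 V.
V_in − V_code = 0.8176977 − (0.8187500000) = −1.05 mV.

−1.05 mV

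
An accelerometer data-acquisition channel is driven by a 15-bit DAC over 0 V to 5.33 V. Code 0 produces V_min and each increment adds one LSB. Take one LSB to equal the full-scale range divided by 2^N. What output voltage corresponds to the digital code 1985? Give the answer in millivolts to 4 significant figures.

322.9 mV

Range is 5.33 V. LSB = 5.33 V / 2^15.
V_out = 0 + 1985 × (5.33/32768) V
      = 0 V + 0.322878 V = 0.322878 V.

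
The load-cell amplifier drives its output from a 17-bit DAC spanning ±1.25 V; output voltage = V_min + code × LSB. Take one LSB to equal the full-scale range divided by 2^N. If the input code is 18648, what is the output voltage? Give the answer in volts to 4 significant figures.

-0.8943 V

The full-scale span is 1.25 − (-1.25) = 2.5 V. LSB = 2.5 V / 2^17.
Output = V_min + (18648/131072) × range = -1.25 + 0.142273 × 2.5 V
      = -1.25 + 0.355682 = -0.894318 V.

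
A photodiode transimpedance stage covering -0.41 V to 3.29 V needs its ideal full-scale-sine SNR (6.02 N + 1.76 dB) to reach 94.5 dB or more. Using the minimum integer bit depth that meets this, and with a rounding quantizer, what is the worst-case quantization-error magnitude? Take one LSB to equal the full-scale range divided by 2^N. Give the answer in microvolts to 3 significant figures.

Full-scale range = 3.29 V − (-0.41 V) = 3.7 V.
Solving 6.02 N ≥ 94.5 − 1.76: N ≥ 15.405. Round up → N = 16.
LSB = 3.7 V ÷ 2^16 = 3.7/65536 V = 56.458 µV.
Half an LSB is 28.2 µV.

28.2 µV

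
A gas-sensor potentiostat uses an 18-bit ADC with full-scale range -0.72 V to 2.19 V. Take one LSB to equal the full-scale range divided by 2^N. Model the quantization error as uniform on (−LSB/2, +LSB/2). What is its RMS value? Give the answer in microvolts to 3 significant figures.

3.20 µV

Full-scale range = 2.19 V − (-0.72 V) = 2.91 V.
Step size = 2.91/262144 V = 11.101 µV.
RMS of a uniform error over width LSB is LSB/√12 = 3.20 µV.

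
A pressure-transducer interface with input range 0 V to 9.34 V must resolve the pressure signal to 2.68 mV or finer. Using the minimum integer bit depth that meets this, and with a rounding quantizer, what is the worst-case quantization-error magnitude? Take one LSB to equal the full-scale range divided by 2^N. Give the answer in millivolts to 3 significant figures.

1.14 mV

V_FS = 9.34 V.
9.34 V / 2.68 mV = 3485. Since 2^11 = 2048 and 2^12 = 4096, N = 12.
Step size = 9.34/4096 V = 2.2803 mV.
Max error for round-to-nearest is LSB/2 = 1.14 mV.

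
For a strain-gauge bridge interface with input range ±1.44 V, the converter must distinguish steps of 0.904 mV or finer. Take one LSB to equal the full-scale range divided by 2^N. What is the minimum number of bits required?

Span: 1.44 V − (-1.44 V) = 2.88 V.
Need 2^N ≥ 2.88 V / 0.904 mV = 3186 → N_min = 12.

12 bits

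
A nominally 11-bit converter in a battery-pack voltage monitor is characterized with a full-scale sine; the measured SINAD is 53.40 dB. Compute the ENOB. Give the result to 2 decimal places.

8.58 bits

Inverting SNR = 6.02 N + 1.76: N_eff = (53.40 − 1.76)/6.02 = 8.5781.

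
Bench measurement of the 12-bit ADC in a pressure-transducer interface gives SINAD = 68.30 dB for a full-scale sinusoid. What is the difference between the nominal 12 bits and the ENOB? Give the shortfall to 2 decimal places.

Effective bits = (68.30 − 1.76)/6.02 = 11.0532.
Shortfall = 12 − 11.0532 = 0.9468 bits.

0.95 bits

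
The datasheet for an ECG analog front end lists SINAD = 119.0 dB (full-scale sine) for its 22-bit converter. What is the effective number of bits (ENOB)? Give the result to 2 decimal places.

19.48 bits

Inverting SNR = 6.02 N + 1.76: N_eff = (119.0 − 1.76)/6.02 = 19.4751.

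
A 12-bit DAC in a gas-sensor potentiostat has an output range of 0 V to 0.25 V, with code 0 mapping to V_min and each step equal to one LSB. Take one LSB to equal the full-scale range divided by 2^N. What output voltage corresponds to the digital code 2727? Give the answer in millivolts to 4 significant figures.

166.4 mV

V_FS = 0.25 V. LSB = 0.25 V / 2^12.
V_out = 0 + 2727 × (0.25/4096) V
      = 0 V + 0.166443 V = 0.166443 V.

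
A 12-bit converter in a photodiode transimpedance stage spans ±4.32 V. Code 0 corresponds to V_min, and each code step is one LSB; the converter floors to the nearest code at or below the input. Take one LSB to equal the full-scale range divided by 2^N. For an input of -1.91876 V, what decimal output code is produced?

The full-scale span is 4.32 − (-4.32) = 8.64 V. LSB = 8.64 V / 2^12 ≈ 2.109 mV.
V_in − V_min = -1.91876 − (-4.32) = 2.40124 V.
Divide by LSB: 2.40124 × 4096/8.64 = 1138.3656.
Truncating gives code 1138.

1138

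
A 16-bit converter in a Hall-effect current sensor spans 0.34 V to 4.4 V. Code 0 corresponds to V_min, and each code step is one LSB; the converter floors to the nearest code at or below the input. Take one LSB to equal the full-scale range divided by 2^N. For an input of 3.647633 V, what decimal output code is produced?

53391

Full-scale range = 4.4 V − (0.34 V) = 4.06 V. LSB = 4.06 V / 2^16 ≈ 61.95 µV.
(V_in − V_min) × 2^16/range = (3.647633 − (0.34)) × 65536/4.06 = 53391.388.
Floor → code = 53391.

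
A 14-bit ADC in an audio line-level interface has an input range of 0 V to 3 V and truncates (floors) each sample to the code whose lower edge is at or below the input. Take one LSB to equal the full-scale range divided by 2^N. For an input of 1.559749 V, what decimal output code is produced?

V_FS = 3 V. LSB = 3 V / 2^14 ≈ 183.1 µV.
(V_in − V_min) × 2^14/range = (1.559749 − (0)) × 16384/3 = 8518.309.
Floor → code = 8518.

8518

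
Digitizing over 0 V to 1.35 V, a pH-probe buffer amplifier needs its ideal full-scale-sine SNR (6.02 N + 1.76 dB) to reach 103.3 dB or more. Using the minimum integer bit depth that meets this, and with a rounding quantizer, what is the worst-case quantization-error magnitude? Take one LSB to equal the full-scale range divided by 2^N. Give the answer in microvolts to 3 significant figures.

Full-scale range = 1.35 V.
Solving 6.02 N ≥ 103.3 − 1.76: N ≥ 16.867. Round up → N = 17.
One LSB is 1.35 V / 131072 = 10.300 µV.
Half an LSB is 5.15 µV.

5.15 µV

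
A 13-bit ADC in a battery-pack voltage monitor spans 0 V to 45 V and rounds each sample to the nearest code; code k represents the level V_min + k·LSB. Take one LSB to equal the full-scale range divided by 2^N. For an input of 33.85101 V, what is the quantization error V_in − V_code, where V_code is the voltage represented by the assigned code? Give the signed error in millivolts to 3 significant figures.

Full-scale range = 45 V. LSB = 45 V / 2^13 ≈ 5.493 mV.
Position in LSBs: (33.85101 − (0)) × 8192/45 = 6162.3883; rounding gives k = 6162.
V_code = V_min + k × range/2^13 = 0 + 6162 × 45/8192 = 33.84887695 V.
e = 33.85101 − (33.84887695) = +2.13 mV.

+2.13 mV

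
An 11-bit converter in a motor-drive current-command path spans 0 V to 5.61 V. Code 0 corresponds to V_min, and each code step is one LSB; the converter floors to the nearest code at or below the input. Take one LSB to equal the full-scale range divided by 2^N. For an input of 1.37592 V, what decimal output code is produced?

Range is 5.61 V. LSB = 5.61 V / 2^11 ≈ 2.739 mV.
code = ⌊(V_in − V_min)/LSB⌋ = ⌊(V_in − V_min) × 2^11 / range⌋
     = ⌊(1.37592 − (0)) × 2048 / 5.61⌋ = ⌊1.37592 × 2048/5.61⌋
     = ⌊502.297⌋ = 502.

502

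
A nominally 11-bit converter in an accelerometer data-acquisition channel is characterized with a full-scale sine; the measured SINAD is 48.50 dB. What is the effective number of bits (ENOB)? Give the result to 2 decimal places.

ENOB = (48.50 − 1.76)/6.02 = 7.7641 bits.

7.76 bits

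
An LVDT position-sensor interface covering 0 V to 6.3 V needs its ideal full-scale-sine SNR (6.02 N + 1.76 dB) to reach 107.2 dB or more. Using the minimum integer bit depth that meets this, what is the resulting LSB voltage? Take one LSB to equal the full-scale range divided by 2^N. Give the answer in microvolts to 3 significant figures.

V_FS = 6.3 V.
Solving 6.02 N ≥ 107.2 − 1.76: N ≥ 17.515. Round up → N = 18.
LSB = 6.3 V ÷ 2^18 = 6.3/262144 V = 24.0 µV.

24.0 µV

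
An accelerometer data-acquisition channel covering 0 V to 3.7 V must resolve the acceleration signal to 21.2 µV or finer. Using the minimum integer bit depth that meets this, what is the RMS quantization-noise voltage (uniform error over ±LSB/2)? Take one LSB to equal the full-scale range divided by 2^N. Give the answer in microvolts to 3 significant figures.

4.07 µV

Range is 3.7 V.
3.7 V / 21.2 µV = 174500. Since 2^17 = 131072 and 2^18 = 262144, N = 18.
Step size = 3.7/262144 V = 14.114 µV.
V_rms = LSB/√12 = 4.07 µV.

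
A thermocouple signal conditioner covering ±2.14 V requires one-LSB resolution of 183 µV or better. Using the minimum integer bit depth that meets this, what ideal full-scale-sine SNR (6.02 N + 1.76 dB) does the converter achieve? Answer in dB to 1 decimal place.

Range = 2.14 − (-2.14) = 4.28 V.
Required number of levels: 4.28/183 µV = 23388; smallest N with 2^N ≥ that is 15.
SNR = 6.02 × 15 + 1.76 = 92.06 dB.

92.1 dB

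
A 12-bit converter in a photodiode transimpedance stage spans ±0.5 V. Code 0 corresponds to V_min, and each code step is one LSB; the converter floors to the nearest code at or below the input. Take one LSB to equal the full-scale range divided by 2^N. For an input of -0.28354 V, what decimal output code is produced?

The full-scale span is 0.5 − (-0.5) = 1 V. LSB = 1 V / 2^12 ≈ 244.1 µV.
(V_in − V_min) × 2^12/range = (-0.28354 − (-0.5)) × 4096/1 = 886.620.
Floor → code = 886.

886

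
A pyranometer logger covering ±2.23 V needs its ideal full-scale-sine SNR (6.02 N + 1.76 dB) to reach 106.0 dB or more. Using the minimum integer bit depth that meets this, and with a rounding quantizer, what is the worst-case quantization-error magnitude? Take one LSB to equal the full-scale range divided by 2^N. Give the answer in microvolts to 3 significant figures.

8.51 µV

Full-scale range = 2.23 V − (-2.23 V) = 4.46 V.
N ≥ (106.0 − 1.76)/6.02 = 17.316 → N_min = 18.
Step size = 4.46/262144 V = 17.014 µV.
Half an LSB is 8.51 µV.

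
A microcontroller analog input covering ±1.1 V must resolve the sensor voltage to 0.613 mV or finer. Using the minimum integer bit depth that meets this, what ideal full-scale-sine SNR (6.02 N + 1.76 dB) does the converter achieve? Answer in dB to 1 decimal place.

74.0 dB

Span: 1.1 V − (-1.1 V) = 2.2 V.
Levels needed ≥ 2.2/0.613 mV = 3589. 2^12 = 4096 suffices, so N_min = 12.
6.02(12) + 1.76 = 74.00 dB.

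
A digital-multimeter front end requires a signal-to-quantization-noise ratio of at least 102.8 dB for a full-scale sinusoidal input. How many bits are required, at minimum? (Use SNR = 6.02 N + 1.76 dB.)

17 bits

Required N = ⌈(102.8 − 1.76)/6.02⌉ = ⌈16.784⌉ = 17.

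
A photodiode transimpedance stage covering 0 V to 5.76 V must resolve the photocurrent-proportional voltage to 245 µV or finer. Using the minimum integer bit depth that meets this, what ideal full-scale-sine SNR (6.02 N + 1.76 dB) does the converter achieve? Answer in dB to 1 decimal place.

92.1 dB

Full-scale range = 5.76 V.
Need 2^N ≥ 5.76 V / 245 µV = 23510 → N_min = 15.
6.02(15) + 1.76 = 92.06 dB.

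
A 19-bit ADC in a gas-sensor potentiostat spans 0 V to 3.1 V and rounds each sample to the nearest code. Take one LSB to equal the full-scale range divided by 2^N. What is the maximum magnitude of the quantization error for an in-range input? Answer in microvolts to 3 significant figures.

Full-scale range = 3.1 V.
Step size = 3.1/524288 V = 5.9128 µV.
Worst-case error for round-to-nearest is half an LSB: 2.96 µV.

2.96 µV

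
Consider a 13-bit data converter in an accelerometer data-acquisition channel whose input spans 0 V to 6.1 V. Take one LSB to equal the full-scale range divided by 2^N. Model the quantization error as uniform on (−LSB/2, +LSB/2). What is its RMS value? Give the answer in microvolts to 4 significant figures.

V_FS = 6.1 V.
One LSB is 6.1 V / 8192 = 0.744629 mV.
σ_q = LSB/√12 = 0.744629 mV/3.4641 = 215.0 µV.

215.0 µV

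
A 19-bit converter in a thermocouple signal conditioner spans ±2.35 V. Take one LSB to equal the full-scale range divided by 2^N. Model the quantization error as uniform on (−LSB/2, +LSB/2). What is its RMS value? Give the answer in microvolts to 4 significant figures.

2.588 µV

Span: 2.35 V − (-2.35 V) = 4.7 V.
LSB = 4.7 V / 2^19 = 8.96454 µV.
RMS of a uniform error over width LSB is LSB/√12 = 2.588 µV.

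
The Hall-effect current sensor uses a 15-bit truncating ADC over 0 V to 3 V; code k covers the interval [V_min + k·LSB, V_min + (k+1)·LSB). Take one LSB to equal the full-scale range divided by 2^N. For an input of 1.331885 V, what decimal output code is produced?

14547

Span = 3 V. LSB = 3 V / 2^15 ≈ 91.55 µV.
code = ⌊(V_in − V_min)/LSB⌋ = ⌊(V_in − V_min) × 2^15 / range⌋
     = ⌊(1.331885 − (0)) × 32768 / 3⌋ = ⌊1.331885 × 32768/3⌋
     = ⌊14547.736⌋ = 14547.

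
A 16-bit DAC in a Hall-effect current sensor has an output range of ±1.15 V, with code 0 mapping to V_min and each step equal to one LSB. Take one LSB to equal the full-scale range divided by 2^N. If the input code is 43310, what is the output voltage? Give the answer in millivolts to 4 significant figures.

370.0 mV

Full-scale range = 1.15 V − (-1.15 V) = 2.3 V. LSB = 2.3 V / 2^16.
Output = V_min + (43310/65536) × range = -1.15 + 0.660858 × 2.3 V
      = -1.15 + 1.51997 = 0.369974 V.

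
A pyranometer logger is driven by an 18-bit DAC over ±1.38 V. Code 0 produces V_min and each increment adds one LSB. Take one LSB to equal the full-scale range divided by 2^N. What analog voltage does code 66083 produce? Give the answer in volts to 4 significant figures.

-0.6842 V

Range = 1.38 − (-1.38) = 2.76 V. LSB = 2.76 V / 2^18.
Output = V_min + (66083/262144) × range = -1.38 + 0.252087 × 2.76 V
      = -1.38 + 0.695759 = -0.684241 V.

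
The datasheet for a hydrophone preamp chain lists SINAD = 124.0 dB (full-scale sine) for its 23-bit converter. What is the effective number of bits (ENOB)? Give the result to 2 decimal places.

20.31 bits

Inverting SNR = 6.02 N + 1.76: N_eff = (124.0 − 1.76)/6.02 = 20.3056.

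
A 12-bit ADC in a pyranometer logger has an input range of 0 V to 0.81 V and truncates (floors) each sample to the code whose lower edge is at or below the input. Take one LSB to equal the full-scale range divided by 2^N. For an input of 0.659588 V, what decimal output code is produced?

V_FS = 0.81 V. LSB = 0.81 V / 2^12 ≈ 197.8 µV.
(V_in − V_min) × 2^12/range = (0.659588 − (0)) × 4096/0.81 = 3335.398.
Floor → code = 3335.

3335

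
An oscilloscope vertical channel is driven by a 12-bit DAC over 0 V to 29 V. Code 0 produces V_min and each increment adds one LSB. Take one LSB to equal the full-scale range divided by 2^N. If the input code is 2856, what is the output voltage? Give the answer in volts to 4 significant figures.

V_FS = 29 V. LSB = 29 V / 2^12.
Output = V_min + (2856/4096) × range = 0 + 0.697266 × 29 V
      = 0 + 20.2207 = 20.2207 V.

20.22 V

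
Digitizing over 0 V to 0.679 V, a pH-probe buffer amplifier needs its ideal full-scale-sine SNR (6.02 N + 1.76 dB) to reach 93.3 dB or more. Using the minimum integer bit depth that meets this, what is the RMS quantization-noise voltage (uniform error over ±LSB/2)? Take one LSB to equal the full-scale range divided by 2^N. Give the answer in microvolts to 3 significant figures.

V_FS = 0.679 V.
6.02 N + 1.76 ≥ 93.3 gives N ≥ 15.206, so the minimum integer is 16.
LSB = 0.679 V ÷ 2^16 = 0.679/65536 V = 10.361 µV.
RMS noise = LSB/√12 = 2.99 µV.

2.99 µV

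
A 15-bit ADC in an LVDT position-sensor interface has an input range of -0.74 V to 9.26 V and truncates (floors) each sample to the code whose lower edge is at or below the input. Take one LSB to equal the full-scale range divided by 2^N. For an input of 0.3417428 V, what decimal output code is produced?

The full-scale span is 9.26 − (-0.74) = 10 V. LSB = 10 V / 2^15 ≈ 305.2 µV.
code = ⌊(V_in − V_min)/LSB⌋ = ⌊(V_in − V_min) × 2^15 / range⌋
     = ⌊(0.3417428 − (-0.74)) × 32768 / 10⌋ = ⌊1.0817428 × 32768/10⌋
     = ⌊3544.655⌋ = 3544.

3544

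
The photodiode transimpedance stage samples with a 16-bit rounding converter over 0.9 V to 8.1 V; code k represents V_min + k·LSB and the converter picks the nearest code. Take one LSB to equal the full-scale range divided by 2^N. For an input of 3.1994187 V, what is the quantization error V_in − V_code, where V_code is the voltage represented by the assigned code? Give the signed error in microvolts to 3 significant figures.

−19.8 µV

Span: 8.1 V − (0.9 V) = 7.2 V. LSB = 7.2 V / 2^16 ≈ 109.9 µV.
Position in LSBs: (3.1994187 − (0.9)) × 65536/7.2 = 20929.8200; rounding gives k = 20930.
Reconstructed level: 0.9 + 20930 × 7.2/65536 V = 3.1994384766 V.
e = 3.1994187 − (3.1994384766) = −19.8 µV.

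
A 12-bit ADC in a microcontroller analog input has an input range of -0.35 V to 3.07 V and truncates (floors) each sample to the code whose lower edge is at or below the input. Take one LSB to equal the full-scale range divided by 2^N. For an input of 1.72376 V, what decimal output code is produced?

Span: 3.07 V − (-0.35 V) = 3.42 V. LSB = 3.42 V / 2^12 ≈ 0.8350 mV.
(V_in − V_min) × 2^12/range = (1.72376 − (-0.35)) × 4096/3.42 = 2483.661.
Floor → code = 2483.

2483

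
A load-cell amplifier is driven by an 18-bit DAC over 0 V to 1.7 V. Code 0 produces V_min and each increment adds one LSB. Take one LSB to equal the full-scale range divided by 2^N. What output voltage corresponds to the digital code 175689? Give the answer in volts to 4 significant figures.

Full-scale range = 1.7 V. LSB = 1.7 V / 2^18.
V_out = V_min + code × LSB = 0 V + 175689 × 1.7 V / 262144
      = 0 V + 1.13934 V = 1.13934 V.

1.139 V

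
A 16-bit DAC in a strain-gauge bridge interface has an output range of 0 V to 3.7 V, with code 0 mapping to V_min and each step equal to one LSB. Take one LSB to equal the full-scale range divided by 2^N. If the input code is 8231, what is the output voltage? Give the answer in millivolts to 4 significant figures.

464.7 mV

Full-scale range = 3.7 V. LSB = 3.7 V / 2^16.
V_out = V_min + code × LSB = 0 V + 8231 × 3.7 V / 65536
      = 0 V + 0.464702 V = 0.464702 V.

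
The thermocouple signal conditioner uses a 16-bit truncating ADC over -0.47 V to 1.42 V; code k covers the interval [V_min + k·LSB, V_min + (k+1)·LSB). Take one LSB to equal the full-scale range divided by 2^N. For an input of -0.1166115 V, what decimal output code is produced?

The full-scale span is 1.42 − (-0.47) = 1.89 V. LSB = 1.89 V / 2^16 ≈ 28.84 µV.
code = ⌊(V_in − V_min)/LSB⌋ = ⌊(V_in − V_min) × 2^16 / range⌋
     = ⌊(-0.1166115 − (-0.47)) × 65536 / 1.89⌋ = ⌊0.3533885 × 65536/1.89⌋
     = ⌊12253.793⌋ = 12253.

12253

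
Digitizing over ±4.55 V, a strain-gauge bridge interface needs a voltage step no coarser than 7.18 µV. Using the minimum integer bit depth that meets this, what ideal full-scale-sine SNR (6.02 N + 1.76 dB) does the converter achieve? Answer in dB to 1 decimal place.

128.2 dB

Full-scale range = 4.55 V − (-4.55 V) = 9.1 V.
Required number of levels: 9.1/7.18 µV = 1.2674e6; smallest N with 2^N ≥ that is 21.
SNR = 6.02 × 21 + 1.76 = 128.18 dB.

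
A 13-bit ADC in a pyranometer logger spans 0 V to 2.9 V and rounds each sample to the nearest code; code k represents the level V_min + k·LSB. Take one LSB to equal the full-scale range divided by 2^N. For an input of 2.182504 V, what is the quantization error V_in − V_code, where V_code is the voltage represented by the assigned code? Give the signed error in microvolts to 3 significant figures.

Span = 2.9 V. LSB = 2.9 V / 2^13 ≈ 354.0 µV.
(V_in − V_min)/LSB = (2.182504 − (0)) × 8192/2.9 = 6165.1975 → nearest code k = 6165.
V_code = V_min + k × range/2^13 = 0 + 6165 × 2.9/8192 = 2.182434082 V.
Error = V_in − V_code = 2.182504 − (2.182434082) = +69.9 µV.

+69.9 µV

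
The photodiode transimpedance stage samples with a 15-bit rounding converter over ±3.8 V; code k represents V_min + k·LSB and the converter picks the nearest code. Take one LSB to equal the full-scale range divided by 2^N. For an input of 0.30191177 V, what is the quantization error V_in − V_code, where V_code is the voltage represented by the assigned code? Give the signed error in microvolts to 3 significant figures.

The full-scale span is 3.8 − (-3.8) = 7.6 V. LSB = 7.6 V / 2^15 ≈ 231.9 µV.
(V_in − V_min)/LSB = (0.30191177 − (-3.8)) × 32768/7.6 = 17685.7164 → nearest code k = 17686.
Reconstructed level: -3.8 + 17686 × 7.6/32768 V = 0.30197753906 V.
Error = V_in − V_code = 0.30191177 − (0.30197753906) = −65.8 µV.

−65.8 µV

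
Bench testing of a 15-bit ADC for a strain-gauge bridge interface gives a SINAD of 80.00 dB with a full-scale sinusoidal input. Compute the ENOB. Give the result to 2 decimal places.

(80.00 − 1.76) / 6.02 = 78.24/6.02 = 12.9967 effective bits.

13.00 bits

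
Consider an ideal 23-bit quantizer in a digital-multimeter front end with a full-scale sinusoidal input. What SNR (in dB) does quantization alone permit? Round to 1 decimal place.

140.2 dB

6.02(23) + 1.76 = 138.46 + 1.76 = 140.22 dB.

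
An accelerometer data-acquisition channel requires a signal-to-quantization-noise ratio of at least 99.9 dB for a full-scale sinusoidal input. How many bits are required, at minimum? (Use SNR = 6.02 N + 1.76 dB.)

Required N = ⌈(99.9 − 1.76)/6.02⌉ = ⌈16.302⌉ = 17.

17 bits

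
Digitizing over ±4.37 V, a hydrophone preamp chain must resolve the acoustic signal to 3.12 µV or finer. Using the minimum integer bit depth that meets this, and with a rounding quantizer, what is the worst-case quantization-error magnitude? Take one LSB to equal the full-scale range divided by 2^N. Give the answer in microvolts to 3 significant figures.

1.04 µV

Full-scale range = 4.37 V − (-4.37 V) = 8.74 V.
Required number of levels: 8.74/3.12 µV = 2.8013e6; smallest N with 2^N ≥ that is 22.
Step size = 8.74/4194304 V = 2.0838 µV.
Half an LSB is 1.04 µV.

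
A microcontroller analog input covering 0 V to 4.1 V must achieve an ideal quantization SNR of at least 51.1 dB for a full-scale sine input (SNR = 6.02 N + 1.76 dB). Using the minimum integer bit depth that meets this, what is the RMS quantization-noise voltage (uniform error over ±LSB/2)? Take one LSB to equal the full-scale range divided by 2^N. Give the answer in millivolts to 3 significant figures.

2.31 mV

Range is 4.1 V.
Required N = ⌈(51.1 − 1.76)/6.02⌉ = ⌈8.196⌉ = 9.
Step size = 4.1/512 V = 8.0078 mV.
V_rms = LSB/√12 = 2.31 mV.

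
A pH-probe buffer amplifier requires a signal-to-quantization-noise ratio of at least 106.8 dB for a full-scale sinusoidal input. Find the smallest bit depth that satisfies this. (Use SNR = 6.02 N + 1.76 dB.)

18 bits

Solving 6.02 N ≥ 106.8 − 1.76: N ≥ 17.449. Round up → N = 18.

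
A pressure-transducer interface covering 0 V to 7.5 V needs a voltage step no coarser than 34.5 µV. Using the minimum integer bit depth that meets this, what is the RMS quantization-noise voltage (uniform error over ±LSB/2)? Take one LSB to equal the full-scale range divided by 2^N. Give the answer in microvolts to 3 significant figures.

Full-scale range = 7.5 V.
Required number of levels: 7.5/34.5 µV = 217390; smallest N with 2^N ≥ that is 18.
LSB = 7.5 V / 2^18 = 28.610 µV.
σ_q = LSB/√12 = 28.610 µV/3.4641 = 8.26 µV.

8.26 µV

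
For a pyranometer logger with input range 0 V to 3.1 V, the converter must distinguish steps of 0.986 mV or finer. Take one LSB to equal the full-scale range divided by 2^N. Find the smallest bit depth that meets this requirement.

12 bits

Span = 3.1 V.
Need 2^N ≥ 3.1 V / 0.986 mV = 3144 → N_min = 12.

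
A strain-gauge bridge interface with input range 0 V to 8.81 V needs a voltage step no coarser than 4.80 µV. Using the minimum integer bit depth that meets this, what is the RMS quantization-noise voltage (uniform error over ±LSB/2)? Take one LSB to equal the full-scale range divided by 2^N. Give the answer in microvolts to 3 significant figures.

1.21 µV

V_FS = 8.81 V.
Required number of levels: 8.81/4.80 µV = 1.8354e6; smallest N with 2^N ≥ that is 21.
Step size = 8.81/2097152 V = 4.2009 µV.
σ_q = LSB/√12 = 4.2009 µV/3.4641 = 1.21 µV.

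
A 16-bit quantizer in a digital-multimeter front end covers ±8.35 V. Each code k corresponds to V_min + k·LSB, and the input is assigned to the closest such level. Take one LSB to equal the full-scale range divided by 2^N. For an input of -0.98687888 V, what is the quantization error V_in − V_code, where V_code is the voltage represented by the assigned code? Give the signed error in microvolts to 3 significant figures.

The full-scale span is 8.35 − (-8.35) = 16.7 V. LSB = 16.7 V / 2^16 ≈ 254.8 µV.
Position in LSBs: (-0.98687888 − (-8.35)) × 65536/16.7 = 28895.1800; rounding gives k = 28895.
V_code = -8.35 + (28895/65536) × 16.7 = -0.98692474365 V.
V_in − V_code = -0.98687888 − (-0.98692474365) = +45.9 µV.

+45.9 µV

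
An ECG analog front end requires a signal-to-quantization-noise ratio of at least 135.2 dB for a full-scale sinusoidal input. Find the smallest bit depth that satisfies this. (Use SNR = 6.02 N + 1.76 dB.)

6.02 N + 1.76 ≥ 135.2 gives N ≥ 22.166, so the minimum integer is 23.

23 bits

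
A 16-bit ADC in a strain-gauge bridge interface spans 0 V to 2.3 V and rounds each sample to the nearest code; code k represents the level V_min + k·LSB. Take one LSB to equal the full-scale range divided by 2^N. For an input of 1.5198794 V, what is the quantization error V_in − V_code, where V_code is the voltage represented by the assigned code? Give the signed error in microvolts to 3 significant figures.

Span = 2.3 V. LSB = 2.3 V / 2^16 ≈ 35.10 µV.
(V_in − V_min)/LSB = (1.5198794 − (0)) × 65536/2.3 = 43307.3115 → nearest code k = 43307.
V_code = 0 + (43307/65536) × 2.3 = 1.5198684692 V.
e = 1.5198794 − (1.5198684692) = +10.9 µV.

+10.9 µV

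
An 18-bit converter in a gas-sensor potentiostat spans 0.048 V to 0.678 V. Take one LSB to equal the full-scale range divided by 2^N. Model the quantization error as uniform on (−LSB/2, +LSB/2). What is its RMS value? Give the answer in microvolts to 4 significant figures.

The full-scale span is 0.678 − (0.048) = 0.63 V.
One LSB is 0.63 V / 262144 = 2.40326 µV.
For a uniform distribution on [−LSB/2, +LSB/2], V_rms = LSB/√12 = 2.40326 µV/3.4641 = 0.6938 µV.

0.6938 µV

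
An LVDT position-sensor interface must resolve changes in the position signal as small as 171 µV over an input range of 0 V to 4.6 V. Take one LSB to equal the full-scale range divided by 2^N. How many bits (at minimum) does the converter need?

15 bits

Span = 4.6 V.
4.6 V / 171 µV = 26900. Since 2^14 = 16384 and 2^15 = 32768, N = 15.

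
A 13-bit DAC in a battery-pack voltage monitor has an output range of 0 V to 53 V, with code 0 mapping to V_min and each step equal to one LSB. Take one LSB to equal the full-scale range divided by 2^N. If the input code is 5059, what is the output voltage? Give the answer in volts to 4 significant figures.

32.73 V

Span = 53 V. LSB = 53 V / 2^13.
V_out = 0 + 5059 × (53/8192) V
      = 0 + 32.7303 = 32.7303 V.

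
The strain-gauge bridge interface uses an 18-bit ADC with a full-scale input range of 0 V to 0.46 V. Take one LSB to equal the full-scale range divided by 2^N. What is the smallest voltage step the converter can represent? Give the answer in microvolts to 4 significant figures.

1.755 µV

Range is 0.46 V.
2^18 = 262144 levels.
LSB = 0.46 V / 2^18 = 1.755 µV.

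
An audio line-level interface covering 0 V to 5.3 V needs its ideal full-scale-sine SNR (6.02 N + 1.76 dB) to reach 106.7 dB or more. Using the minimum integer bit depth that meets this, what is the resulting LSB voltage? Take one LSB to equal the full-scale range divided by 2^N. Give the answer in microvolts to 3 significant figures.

20.2 µV

Full-scale range = 5.3 V.
N ≥ (106.7 − 1.76)/6.02 = 17.432 → N_min = 18.
LSB = 5.3 V ÷ 2^18 = 5.3/262144 V = 20.2 µV.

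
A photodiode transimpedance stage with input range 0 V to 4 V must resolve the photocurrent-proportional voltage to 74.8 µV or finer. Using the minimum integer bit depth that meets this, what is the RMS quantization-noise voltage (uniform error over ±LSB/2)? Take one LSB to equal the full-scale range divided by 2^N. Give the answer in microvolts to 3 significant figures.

V_FS = 4 V.
Required number of levels: 4/74.8 µV = 53476; smallest N with 2^N ≥ that is 16.
LSB = 4 V ÷ 2^16 = 4/65536 V = 61.035 µV.
V_rms = LSB/√12 = 17.6 µV.

17.6 µV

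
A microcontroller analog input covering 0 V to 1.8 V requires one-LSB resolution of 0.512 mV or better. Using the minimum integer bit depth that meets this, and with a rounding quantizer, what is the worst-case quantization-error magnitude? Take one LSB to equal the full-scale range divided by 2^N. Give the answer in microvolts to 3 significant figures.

220 µV

Full-scale range = 1.8 V.
Need 2^N ≥ 1.8 V / 0.512 mV = 3516 → N_min = 12.
One LSB is 1.8 V / 4096 = 439.45 µV.
|e|_max = LSB/2 = 220 µV.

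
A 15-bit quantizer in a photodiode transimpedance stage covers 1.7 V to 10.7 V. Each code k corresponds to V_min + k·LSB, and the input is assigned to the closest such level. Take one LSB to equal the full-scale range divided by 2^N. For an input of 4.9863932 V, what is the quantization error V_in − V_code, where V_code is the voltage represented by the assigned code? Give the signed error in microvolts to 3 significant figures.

Full-scale range = 10.7 V − (1.7 V) = 9 V. LSB = 9 V / 2^15 ≈ 274.7 µV.
(V_in − V_min)/LSB = (4.9863932 − (1.7)) × 32768/9 = 11965.3925 → nearest code k = 11965.
Reconstructed level: 1.7 + 11965 × 9/32768 V = 4.9862854004 V.
Error = V_in − V_code = 4.9863932 − (4.9862854004) = +108 µV.

+108 µV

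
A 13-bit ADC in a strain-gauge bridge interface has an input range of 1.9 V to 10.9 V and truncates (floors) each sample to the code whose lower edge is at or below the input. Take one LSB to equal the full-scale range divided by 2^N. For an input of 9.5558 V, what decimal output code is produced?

Full-scale range = 10.9 V − (1.9 V) = 9 V. LSB = 9 V / 2^13 ≈ 1.099 mV.
V_in − V_min = 9.5558 − (1.9) = 7.6558 V.
Divide by LSB: 7.6558 × 8192/9 = 6968.4793.
Truncating gives code 6968.

6968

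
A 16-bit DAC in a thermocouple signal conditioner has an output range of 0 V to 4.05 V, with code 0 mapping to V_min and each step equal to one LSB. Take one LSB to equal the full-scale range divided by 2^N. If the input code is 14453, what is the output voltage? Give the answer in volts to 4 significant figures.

0.8932 V

Range is 4.05 V. LSB = 4.05 V / 2^16.
Output = V_min + (14453/65536) × range = 0 + 0.220535 × 4.05 V
      = 0 V + 0.893168 V = 0.893168 V.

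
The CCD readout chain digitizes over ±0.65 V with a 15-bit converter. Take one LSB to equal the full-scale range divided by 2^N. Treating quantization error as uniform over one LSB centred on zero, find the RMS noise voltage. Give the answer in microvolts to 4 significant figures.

11.45 µV

Range = 0.65 − (-0.65) = 1.3 V.
One LSB is 1.3 V / 32768 = 39.6729 µV.
V_rms = LSB/√12 = 39.6729 µV / √12 = 11.45 µV.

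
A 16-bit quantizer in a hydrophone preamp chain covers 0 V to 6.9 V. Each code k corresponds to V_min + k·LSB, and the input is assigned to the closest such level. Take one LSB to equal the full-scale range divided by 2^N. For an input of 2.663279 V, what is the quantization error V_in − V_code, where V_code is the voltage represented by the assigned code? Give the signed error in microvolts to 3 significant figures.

Span = 6.9 V. LSB = 6.9 V / 2^16 ≈ 105.3 µV.
(2.663279 − (0)) / LSB = 2.663279 × 65536/6.9 = 25295.7467. Nearest integer: k = 25296.
V_code = 0 + (25296/65536) × 6.9 = 2.6633056641 V.
V_in − V_code = 2.663279 − (2.6633056641) = −26.7 µV.

−26.7 µV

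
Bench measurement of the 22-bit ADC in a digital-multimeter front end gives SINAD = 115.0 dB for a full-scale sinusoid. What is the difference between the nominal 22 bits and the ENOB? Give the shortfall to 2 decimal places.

Effective bits = (115.0 − 1.76)/6.02 = 18.8106.
22 − 18.8106 = 3.19 bits below nominal.

3.19 bits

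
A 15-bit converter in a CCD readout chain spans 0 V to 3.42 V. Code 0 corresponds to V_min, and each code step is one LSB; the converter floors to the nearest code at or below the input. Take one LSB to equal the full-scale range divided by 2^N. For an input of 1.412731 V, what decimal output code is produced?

Span = 3.42 V. LSB = 3.42 V / 2^15 ≈ 104.4 µV.
V_in − V_min = 1.412731 − (0) = 1.412731 V.
Divide by LSB: 1.412731 × 32768/3.42 = 13535.7805.
Truncating gives code 13535.

13535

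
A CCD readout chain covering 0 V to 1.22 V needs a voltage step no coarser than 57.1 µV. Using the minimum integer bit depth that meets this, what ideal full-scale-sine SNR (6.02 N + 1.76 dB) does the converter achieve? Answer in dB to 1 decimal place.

V_FS = 1.22 V.
Levels needed ≥ 1.22/57.1 µV = 21370. 2^15 = 32768 suffices, so N_min = 15.
SNR = 6.02 × 15 + 1.76 = 92.06 dB.

92.1 dB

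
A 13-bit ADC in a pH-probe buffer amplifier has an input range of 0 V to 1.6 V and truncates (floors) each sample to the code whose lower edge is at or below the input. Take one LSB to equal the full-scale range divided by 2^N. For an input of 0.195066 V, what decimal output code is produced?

Span = 1.6 V. LSB = 1.6 V / 2^13 ≈ 195.3 µV.
code = ⌊(V_in − V_min)/LSB⌋ = ⌊(V_in − V_min) × 2^13 / range⌋
     = ⌊(0.195066 − (0)) × 8192 / 1.6⌋ = ⌊0.195066 × 8192/1.6⌋
     = ⌊998.738⌋ = 998.

998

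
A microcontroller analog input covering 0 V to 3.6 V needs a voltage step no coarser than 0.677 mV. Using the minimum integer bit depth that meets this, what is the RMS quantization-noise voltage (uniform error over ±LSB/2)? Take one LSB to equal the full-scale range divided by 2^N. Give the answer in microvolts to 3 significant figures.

127 µV

Span = 3.6 V.
Levels needed ≥ 3.6/0.677 mV = 5318. 2^13 = 8192 suffices, so N_min = 13.
Step size = 3.6/8192 V = 439.45 µV.
RMS noise = LSB/√12 = 127 µV.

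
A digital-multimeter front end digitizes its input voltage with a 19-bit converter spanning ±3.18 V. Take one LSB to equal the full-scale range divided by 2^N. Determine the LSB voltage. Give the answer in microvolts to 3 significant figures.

Range = 3.18 − (-3.18) = 6.36 V.
Number of codes = 2^19 = 524288.
One LSB is 6.36 V / 524288 = 12.1 µV.

12.1 µV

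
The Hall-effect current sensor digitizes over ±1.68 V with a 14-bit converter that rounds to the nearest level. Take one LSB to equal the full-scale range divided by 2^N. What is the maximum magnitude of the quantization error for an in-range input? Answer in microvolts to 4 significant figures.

102.5 µV

The full-scale span is 1.68 − (-1.68) = 3.36 V.
Step size = 3.36/16384 V = 205.078 µV.
A rounding quantizer has |error| ≤ LSB/2 = 102.5 µV.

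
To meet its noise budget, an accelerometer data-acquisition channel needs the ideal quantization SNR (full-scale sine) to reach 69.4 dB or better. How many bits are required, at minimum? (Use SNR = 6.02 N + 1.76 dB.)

Required N = ⌈(69.4 − 1.76)/6.02⌉ = ⌈11.236⌉ = 12.

12 bits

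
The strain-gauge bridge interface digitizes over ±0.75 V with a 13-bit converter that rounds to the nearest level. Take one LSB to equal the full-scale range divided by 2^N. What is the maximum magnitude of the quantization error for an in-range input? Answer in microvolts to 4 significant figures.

91.55 µV

Full-scale range = 0.75 V − (-0.75 V) = 1.5 V.
One LSB is 1.5 V / 8192 = 183.105 µV.
A rounding quantizer has |error| ≤ LSB/2 = 91.55 µV.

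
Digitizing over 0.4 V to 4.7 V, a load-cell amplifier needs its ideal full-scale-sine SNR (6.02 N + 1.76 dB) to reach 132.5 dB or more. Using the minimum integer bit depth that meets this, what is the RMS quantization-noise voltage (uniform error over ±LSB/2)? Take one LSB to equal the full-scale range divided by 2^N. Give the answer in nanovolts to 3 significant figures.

296 nV

Span: 4.7 V − (0.4 V) = 4.3 V.
Required N = ⌈(132.5 − 1.76)/6.02⌉ = ⌈21.718⌉ = 22.
Step size = 4.3/4194304 V = 1.0252 µV.
V_rms = LSB/√12 = 296 nV.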